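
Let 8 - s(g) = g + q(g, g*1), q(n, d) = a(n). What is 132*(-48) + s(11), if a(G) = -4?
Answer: -6335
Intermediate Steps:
q(n, d) = -4
s(g) = 12 - g (s(g) = 8 - (g - 4) = 8 - (-4 + g) = 8 + (4 - g) = 12 - g)
132*(-48) + s(11) = 132*(-48) + (12 - 1*11) = -6336 + (12 - 11) = -6336 + 1 = -6335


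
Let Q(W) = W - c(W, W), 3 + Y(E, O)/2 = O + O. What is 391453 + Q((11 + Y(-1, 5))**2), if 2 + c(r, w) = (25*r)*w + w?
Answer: -9374170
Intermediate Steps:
Y(E, O) = -6 + 4*O (Y(E, O) = -6 + 2*(O + O) = -6 + 2*(2*O) = -6 + 4*O)
c(r, w) = -2 + w + 25*r*w (c(r, w) = -2 + ((25*r)*w + w) = -2 + (25*r*w + w) = -2 + (w + 25*r*w) = -2 + w + 25*r*w)
Q(W) = 2 - 25*W**2 (Q(W) = W - (-2 + W + 25*W*W) = W - (-2 + W + 25*W**2) = W + (2 - W - 25*W**2) = 2 - 25*W**2)
391453 + Q((11 + Y(-1, 5))**2) = 391453 + (2 - 25*(11 + (-6 + 4*5))**4) = 391453 + (2 - 25*(11 + (-6 + 20))**4) = 391453 + (2 - 25*(11 + 14)**4) = 391453 + (2 - 25*(25**2)**2) = 391453 + (2 - 25*625**2) = 391453 + (2 - 25*390625) = 391453 + (2 - 9765625) = 391453 - 9765623 = -9374170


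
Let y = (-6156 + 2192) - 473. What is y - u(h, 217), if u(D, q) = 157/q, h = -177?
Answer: -962986/217 ≈ -4437.7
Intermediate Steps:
y = -4437 (y = -3964 - 473 = -4437)
y - u(h, 217) = -4437 - 157/217 = -962986/217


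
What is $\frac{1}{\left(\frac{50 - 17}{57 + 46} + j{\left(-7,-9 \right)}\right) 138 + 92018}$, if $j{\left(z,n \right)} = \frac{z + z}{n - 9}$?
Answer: $\frac{309}{28480390} \approx 1.085 \cdot 10^{-5}$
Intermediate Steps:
$j{\left(z,n \right)} = \frac{2 z}{-9 + n}$
$\frac{1}{\left(\frac{50 - 17}{57 + 46} + j{\left(-7,-9 \right)}\right) 138 + 92018} = \frac{1}{\left(\frac{50 - 17}{57 + 46} + 2 \left(-7\right) \frac{1}{-9 - 9}\right) 138 + 92018} = \frac{1}{\left(\frac{33}{103} + 2 \left(-7\right) \frac{1}{-18}\right) 138 + 92018} = \frac{1}{\left(33 \cdot \frac{1}{103} + 2 \left(-7\right) \left(- \frac{1}{18}\right)\right) 138 + 92018} = \frac{1}{\left(\frac{33}{103} + \frac{7}{9}\right) 138 + 92018} = \frac{1}{\frac{1018}{927} \cdot 138 + 92018} = \frac{1}{\frac{46828}{309} + 92018} = \frac{1}{\frac{28480390}{309}} = \frac{309}{28480390}$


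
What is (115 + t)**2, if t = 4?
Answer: 14161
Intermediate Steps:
(115 + t)**2 = (115 + 4)**2 = 119**2 = 14161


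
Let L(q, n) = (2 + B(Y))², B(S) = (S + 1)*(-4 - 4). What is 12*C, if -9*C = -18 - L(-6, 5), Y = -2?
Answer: 472/3 ≈ 157.33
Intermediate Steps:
B(S) = -8 - 8*S (B(S) = (1 + S)*(-8) = -8 - 8*S)
L(q, n) = 100 (L(q, n) = (2 + (-8 - 8*(-2)))² = (2 + (-8 + 16))² = (2 + 8)² = 10² = 100)
C = 118/9 (C = -(-18 - 1*100)/9 = -(-18 - 100)/9 = -⅑*(-118) = 118/9 ≈ 13.111)
12*C = 12*(118/9) = 472/3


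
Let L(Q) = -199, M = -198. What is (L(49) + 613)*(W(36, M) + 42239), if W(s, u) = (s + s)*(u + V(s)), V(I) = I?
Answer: 12658050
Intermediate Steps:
W(s, u) = 2*s*(s + u) (W(s, u) = (s + s)*(u + s) = (2*s)*(s + u) = 2*s*(s + u))
(L(49) + 613)*(W(36, M) + 42239) = (-199 + 613)*(2*36*(36 - 198) + 42239) = 414*(2*36*(-162) + 42239) = 414*(-11664 + 42239) = 414*30575 = 12658050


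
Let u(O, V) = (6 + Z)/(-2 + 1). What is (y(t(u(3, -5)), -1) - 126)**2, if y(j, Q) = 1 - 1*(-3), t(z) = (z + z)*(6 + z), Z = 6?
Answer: 14884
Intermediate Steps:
u(O, V) = -12 (u(O, V) = (6 + 6)/(-2 + 1) = 12/(-1) = 12*(-1) = -12)
t(z) = 2*z*(6 + z) (t(z) = (2*z)*(6 + z) = 2*z*(6 + z))
y(j, Q) = 4 (y(j, Q) = 1 + 3 = 4)
(y(t(u(3, -5)), -1) - 126)**2 = (4 - 126)**2 = (-122)**2 = 14884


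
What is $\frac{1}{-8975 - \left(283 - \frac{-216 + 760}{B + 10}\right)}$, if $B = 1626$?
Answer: $- \frac{409}{3786386} \approx -0.00010802$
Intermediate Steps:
$\frac{1}{-8975 - \left(283 - \frac{-216 + 760}{B + 10}\right)} = \frac{1}{-8975 - \left(283 - \frac{-216 + 760}{1626 + 10}\right)} = \frac{1}{-8975 - \left(283 - \frac{544}{1636}\right)} = \frac{1}{-8975 + \left(544 \cdot \frac{1}{1636} - 283\right)} = \frac{1}{-8975 + \left(\frac{136}{409} - 283\right)} = \frac{1}{-8975 - \frac{115611}{409}} = \frac{1}{- \frac{3786386}{409}} = - \frac{409}{3786386}$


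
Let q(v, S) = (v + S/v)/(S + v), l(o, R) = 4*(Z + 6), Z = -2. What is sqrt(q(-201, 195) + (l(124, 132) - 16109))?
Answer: I*sqrt(648813327)/201 ≈ 126.73*I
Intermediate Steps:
l(o, R) = 16 (l(o, R) = 4*(-2 + 6) = 4*4 = 16)
q(v, S) = (v + S/v)/(S + v)
sqrt(q(-201, 195) + (l(124, 132) - 16109)) = sqrt((195 + (-201)**2)/((-201)*(195 - 201)) + (16 - 16109)) = sqrt(-1/201*(195 + 40401)/(-6) - 16093) = sqrt(-1/201*(-1/6)*40596 - 16093) = sqrt(6766/201 - 16093) = sqrt(-3227927/201) = I*sqrt(648813327)/201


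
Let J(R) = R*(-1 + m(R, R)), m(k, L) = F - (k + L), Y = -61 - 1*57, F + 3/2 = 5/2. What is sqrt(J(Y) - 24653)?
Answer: I*sqrt(52501) ≈ 229.13*I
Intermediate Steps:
F = 1 (F = -3/2 + 5/2 = 1)
Y = -118 (Y = -61 - 57 = -118)
m(k, L) = 1 - L - k (m(k, L) = 1 - (k + L) = 1 - (L + k) = 1 + (-L - k) = 1 - L - k)
J(R) = -2*R**2 (J(R) = R*(-1 + (1 - R - R)) = R*(-1 + (1 - 2*R)) = R*(-2*R) = -2*R**2)
sqrt(J(Y) - 24653) = sqrt(-2*(-118)**2 - 24653) = sqrt(-2*13924 - 24653) = sqrt(-27848 - 24653) = sqrt(-52501) = I*sqrt(52501)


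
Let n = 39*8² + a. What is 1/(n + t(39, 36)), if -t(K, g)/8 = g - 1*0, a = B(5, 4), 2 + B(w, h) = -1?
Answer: 1/2205 ≈ 0.00045351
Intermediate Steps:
B(w, h) = -3 (B(w, h) = -2 - 1 = -3)
a = -3
t(K, g) = -8*g (t(K, g) = -8*(g - 1*0) = -8*(g + 0) = -8*g)
n = 2493 (n = 39*8² - 3 = 39*64 - 3 = 2496 - 3 = 2493)
1/(n + t(39, 36)) = 1/(2493 - 8*36) = 1/(2493 - 288) = 1/2205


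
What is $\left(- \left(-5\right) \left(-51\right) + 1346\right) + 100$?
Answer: $1191$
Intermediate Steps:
$\left(- \left(-5\right) \left(-51\right) + 1346\right) + 100 = \left(\left(-1\right) 255 + 1346\right) + 100 = \left(-255 + 1346\right) + 100 = 1091 + 100 = 1191$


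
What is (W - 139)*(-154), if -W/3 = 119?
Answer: 76384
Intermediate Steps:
W = -357 (W = -3*119 = -357)
(W - 139)*(-154) = (-357 - 139)*(-154) = -496*(-154) = 76384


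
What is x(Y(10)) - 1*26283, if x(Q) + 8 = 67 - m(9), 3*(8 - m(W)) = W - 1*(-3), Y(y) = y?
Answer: -26228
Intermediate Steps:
m(W) = 7 - W/3 (m(W) = 8 - (W - 1*(-3))/3 = 8 - (W + 3)/3 = 8 - (3 + W)/3 = 8 + (-1 - W/3) = 7 - W/3)
x(Q) = 55 (x(Q) = -8 + (67 - (7 - 1/3*9)) = -8 + (67 - (7 - 3)) = -8 + (67 - 1*4) = -8 + (67 - 4) = -8 + 63 = 55)
x(Y(10)) - 1*26283 = 55 - 1*26283 = 55 - 26283 = -26228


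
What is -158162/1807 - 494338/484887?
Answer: -5967997420/67399293 ≈ -88.547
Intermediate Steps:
-158162/1807 - 494338/484887 = -158162*1/1807 - 494338*1/484887 = -158162/1807 - 38026/37299 = -5967997420/67399293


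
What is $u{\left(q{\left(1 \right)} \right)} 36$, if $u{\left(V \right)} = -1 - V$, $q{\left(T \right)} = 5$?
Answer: $-216$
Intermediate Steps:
$u{\left(q{\left(1 \right)} \right)} 36 = \left(-1 - 5\right) 36 = \left(-6\right) 36 = -216$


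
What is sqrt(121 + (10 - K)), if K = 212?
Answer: 9*I ≈ 9.0*I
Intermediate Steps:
sqrt(121 + (10 - K)) = sqrt(121 + (10 - 1*212)) = sqrt(121 + (10 - 212)) = sqrt(121 - 202) = sqrt(-81) = 9*I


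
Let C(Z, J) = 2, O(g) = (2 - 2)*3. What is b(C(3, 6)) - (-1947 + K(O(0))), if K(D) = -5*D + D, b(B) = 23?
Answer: 1970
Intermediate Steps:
O(g) = 0 (O(g) = 0*3 = 0)
K(D) = -4*D
b(C(3, 6)) - (-1947 + K(O(0))) = 23 - (-1947 - 4*0) = 23 - (-1947 + 0) = 23 - 1*(-1947) = 23 + 1947 = 1970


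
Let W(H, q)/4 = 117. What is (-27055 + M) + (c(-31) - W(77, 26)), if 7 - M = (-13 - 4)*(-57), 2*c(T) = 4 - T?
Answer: -56935/2 ≈ -28468.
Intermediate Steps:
W(H, q) = 468 (W(H, q) = 4*117 = 468)
c(T) = 2 - T/2 (c(T) = (4 - T)/2 = 2 - T/2)
M = -962 (M = 7 - (-13 - 4)*(-57) = 7 - (-17)*(-57) = 7 - 1*969 = 7 - 969 = -962)
(-27055 + M) + (c(-31) - W(77, 26)) = (-27055 - 962) + ((2 - 1/2*(-31)) - 1*468) = -28017 + ((2 + 31/2) - 468) = -28017 + (35/2 - 468) = -28017 - 901/2 = -56935/2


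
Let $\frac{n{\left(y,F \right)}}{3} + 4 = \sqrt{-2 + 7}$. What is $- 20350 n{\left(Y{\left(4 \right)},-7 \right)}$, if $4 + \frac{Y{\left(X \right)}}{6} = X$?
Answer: $244200 - 61050 \sqrt{5} \approx 1.0769 \cdot 10^{5}$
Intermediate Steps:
$Y{\left(X \right)} = -24 + 6 X$
$n{\left(y,F \right)} = -12 + 3 \sqrt{5}$ ($n{\left(y,F \right)} = -12 + 3 \sqrt{-2 + 7} = -12 + 3 \sqrt{5}$)
$- 20350 n{\left(Y{\left(4 \right)},-7 \right)} = - 20350 \left(-12 + 3 \sqrt{5}\right) = 244200 - 61050 \sqrt{5}$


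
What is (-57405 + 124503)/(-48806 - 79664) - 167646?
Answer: -10768774359/64235 ≈ -1.6765e+5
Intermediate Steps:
(-57405 + 124503)/(-48806 - 79664) - 167646 = 67098/(-128470) - 167646 = 67098*(-1/128470) - 167646 = -33549/64235 - 167646 = -10768774359/64235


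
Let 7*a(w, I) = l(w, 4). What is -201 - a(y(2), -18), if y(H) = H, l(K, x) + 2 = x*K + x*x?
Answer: -1429/7 ≈ -204.14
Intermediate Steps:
l(K, x) = -2 + x² + K*x (l(K, x) = -2 + (x*K + x*x) = -2 + (K*x + x²) = -2 + (x² + K*x) = -2 + x² + K*x)
a(w, I) = 2 + 4*w/7 (a(w, I) = (-2 + 4² + w*4)/7 = (-2 + 16 + 4*w)/7 = (14 + 4*w)/7 = 2 + 4*w/7)
-201 - a(y(2), -18) = -201 - (2 + (4/7)*2) = -201 - (2 + 8/7) = -201 - 1*22/7 = -201 - 22/7 = -1429/7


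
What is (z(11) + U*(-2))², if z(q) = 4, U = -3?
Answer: 100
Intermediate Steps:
(z(11) + U*(-2))² = (4 - 3*(-2))² = (4 + 6)² = 10² = 100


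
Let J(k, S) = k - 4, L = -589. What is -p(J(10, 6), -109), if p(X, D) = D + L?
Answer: 698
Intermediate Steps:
J(k, S) = -4 + k
p(X, D) = -589 + D (p(X, D) = D - 589 = -589 + D)
-p(J(10, 6), -109) = -(-589 - 109) = -1*(-698) = 698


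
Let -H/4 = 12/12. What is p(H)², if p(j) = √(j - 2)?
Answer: -6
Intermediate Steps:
H = -4 (H = -48/12 = -4*1 = -4)
p(j) = √(-2 + j)
p(H)² = (√(-2 - 4))² = (√(-6))² = (I*√6)² = -6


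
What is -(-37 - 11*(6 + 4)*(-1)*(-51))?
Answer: 5647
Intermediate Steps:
-(-37 - 11*(6 + 4)*(-1)*(-51)) = -(-37 - 110*(-1)*(-51)) = -(-37 - 11*(-10)*(-51)) = -(-37 + 110*(-51)) = -(-37 - 5610) = -1*(-5647) = 5647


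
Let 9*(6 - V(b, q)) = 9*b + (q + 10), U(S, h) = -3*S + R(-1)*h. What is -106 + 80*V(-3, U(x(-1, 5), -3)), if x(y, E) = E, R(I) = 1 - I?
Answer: 6406/9 ≈ 711.78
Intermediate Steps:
U(S, h) = -3*S + 2*h (U(S, h) = -3*S + (1 - 1*(-1))*h = -3*S + (1 + 1)*h = -3*S + 2*h)
V(b, q) = 44/9 - b - q/9 (V(b, q) = 6 - (9*b + (q + 10))/9 = 6 - (9*b + (10 + q))/9 = 6 - (10 + q + 9*b)/9 = 6 + (-10/9 - b - q/9) = 44/9 - b - q/9)
-106 + 80*V(-3, U(x(-1, 5), -3)) = -106 + 80*(44/9 - 1*(-3) - (-3*5 + 2*(-3))/9) = -106 + 80*(44/9 + 3 - (-15 - 6)/9) = -106 + 80*(44/9 + 3 - 1/9*(-21)) = -106 + 80*(44/9 + 3 + 7/3) = -106 + 80*(92/9) = -106 + 7360/9 = 6406/9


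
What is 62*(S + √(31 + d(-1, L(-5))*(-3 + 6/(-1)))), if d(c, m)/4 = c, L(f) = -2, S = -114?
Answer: -7068 + 62*√67 ≈ -6560.5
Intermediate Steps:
d(c, m) = 4*c
62*(S + √(31 + d(-1, L(-5))*(-3 + 6/(-1)))) = 62*(-114 + √(31 + (4*(-1))*(-3 + 6/(-1)))) = 62*(-114 + √(31 - 4*(-3 + 6*(-1)))) = 62*(-114 + √(31 - 4*(-3 - 6))) = 62*(-114 + √(31 - 4*(-9))) = 62*(-114 + √(31 + 36)) = 62*(-114 + √67) = -7068 + 62*√67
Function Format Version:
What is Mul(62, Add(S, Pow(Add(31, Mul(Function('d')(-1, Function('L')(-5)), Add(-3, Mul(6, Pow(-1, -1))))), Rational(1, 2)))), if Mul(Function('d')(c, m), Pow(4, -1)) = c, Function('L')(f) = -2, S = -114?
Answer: Add(-7068, Mul(62, Pow(67, Rational(1, 2)))) ≈ -6560.5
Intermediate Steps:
Function('d')(c, m) = Mul(4, c)
Mul(62, Add(S, Pow(Add(31, Mul(Function('d')(-1, Function('L')(-5)), Add(-3, Mul(6, Pow(-1, -1))))), Rational(1, 2)))) = Mul(62, Add(-114, Pow(Add(31, Mul(Mul(4, -1), Add(-3, Mul(6, Pow(-1, -1))))), Rational(1, 2)))) = Mul(62, Add(-114, Pow(Add(31, Mul(-4, Add(-3, Mul(6, -1)))), Rational(1, 2)))) = Mul(62, Add(-114, Pow(Add(31, Mul(-4, Add(-3, -6))), Rational(1, 2)))) = Mul(62, Add(-114, Pow(Add(31, Mul(-4, -9)), Rational(1, 2)))) = Mul(62, Add(-114, Pow(Add(31, 36), Rational(1, 2)))) = Mul(62, Add(-114, Pow(67, Rational(1, 2)))) = Add(-7068, Mul(62, Pow(67, Rational(1, 2))))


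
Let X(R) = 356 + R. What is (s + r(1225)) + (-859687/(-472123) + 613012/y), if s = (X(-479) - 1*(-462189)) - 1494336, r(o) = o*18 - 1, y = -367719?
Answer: -175383024205224100/173608597437 ≈ -1.0102e+6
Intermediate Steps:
r(o) = -1 + 18*o (r(o) = 18*o - 1 = -1 + 18*o)
s = -1032270 (s = ((356 - 479) - 1*(-462189)) - 1494336 = (-123 + 462189) - 1494336 = 462066 - 1494336 = -1032270)
(s + r(1225)) + (-859687/(-472123) + 613012/y) = (-1032270 + (-1 + 18*1225)) + (-859687/(-472123) + 613012/(-367719)) = (-1032270 + (-1 + 22050)) + (-859687*(-1/472123) + 613012*(-1/367719)) = (-1032270 + 22049) + (859687/472123 - 613012/367719) = -1010221 + 26706179477/173608597437 = -175383024205224100/173608597437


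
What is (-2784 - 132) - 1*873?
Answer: -3789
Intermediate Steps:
(-2784 - 132) - 1*873 = -2916 - 873 = -3789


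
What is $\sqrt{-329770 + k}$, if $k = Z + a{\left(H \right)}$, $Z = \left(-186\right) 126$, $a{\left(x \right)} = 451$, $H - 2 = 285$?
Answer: $9 i \sqrt{4355} \approx 593.93 i$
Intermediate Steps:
$H = 287$ ($H = 2 + 285 = 287$)
$Z = -23436$
$k = -22985$ ($k = -23436 + 451 = -22985$)
$\sqrt{-329770 + k} = \sqrt{-329770 - 22985} = \sqrt{-352755} = 9 i \sqrt{4355}$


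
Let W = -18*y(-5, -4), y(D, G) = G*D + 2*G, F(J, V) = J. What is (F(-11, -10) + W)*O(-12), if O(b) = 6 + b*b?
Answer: -34050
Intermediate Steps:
y(D, G) = 2*G + D*G (y(D, G) = D*G + 2*G = 2*G + D*G)
W = -216 (W = -(-72)*(2 - 5) = -(-72)*(-3) = -18*12 = -216)
O(b) = 6 + b²
(F(-11, -10) + W)*O(-12) = (-11 - 216)*(6 + (-12)²) = -227*(6 + 144) = -227*150 = -34050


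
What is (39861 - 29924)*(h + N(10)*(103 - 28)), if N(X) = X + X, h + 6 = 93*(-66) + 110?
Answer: -45054358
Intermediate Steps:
h = -6034 (h = -6 + (93*(-66) + 110) = -6 + (-6138 + 110) = -6 - 6028 = -6034)
N(X) = 2*X
(39861 - 29924)*(h + N(10)*(103 - 28)) = (39861 - 29924)*(-6034 + (2*10)*(103 - 28)) = 9937*(-6034 + 20*75) = 9937*(-6034 + 1500) = 9937*(-4534) = -45054358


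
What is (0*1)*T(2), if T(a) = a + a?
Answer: 0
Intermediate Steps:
T(a) = 2*a
(0*1)*T(2) = (0*1)*(2*2) = 0*4 = 0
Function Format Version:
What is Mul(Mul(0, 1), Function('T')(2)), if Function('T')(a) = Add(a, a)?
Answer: 0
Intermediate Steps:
Function('T')(a) = Mul(2, a)
Mul(Mul(0, 1), Function('T')(2)) = Mul(Mul(0, 1), Mul(2, 2)) = Mul(0, 4) = 0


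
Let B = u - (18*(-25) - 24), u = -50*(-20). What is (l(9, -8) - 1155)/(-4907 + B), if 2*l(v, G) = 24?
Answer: 1143/3433 ≈ 0.33294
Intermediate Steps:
u = 1000
B = 1474 (B = 1000 - (18*(-25) - 24) = 1000 - (-450 - 24) = 1000 - 1*(-474) = 1000 + 474 = 1474)
l(v, G) = 12 (l(v, G) = (½)*24 = 12)
(l(9, -8) - 1155)/(-4907 + B) = (12 - 1155)/(-4907 + 1474) = -1143/(-3433) = -1143*(-1/3433) = 1143/3433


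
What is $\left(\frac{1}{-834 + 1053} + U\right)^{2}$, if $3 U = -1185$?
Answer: $\frac{7482942016}{47961} \approx 1.5602 \cdot 10^{5}$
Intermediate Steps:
$U = -395$ ($U = \frac{1}{3} \left(-1185\right) = -395$)
$\left(\frac{1}{-834 + 1053} + U\right)^{2} = \left(\frac{1}{-834 + 1053} - 395\right)^{2} = \left(\frac{1}{219} - 395\right)^{2} = \left(- \frac{86504}{219}\right)^{2} = \frac{7482942016}{47961}$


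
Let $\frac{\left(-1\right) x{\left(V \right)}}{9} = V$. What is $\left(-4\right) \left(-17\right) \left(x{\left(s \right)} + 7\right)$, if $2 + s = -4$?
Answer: $4148$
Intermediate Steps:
$s = -6$ ($s = -2 - 4 = -6$)
$x{\left(V \right)} = - 9 V$
$\left(-4\right) \left(-17\right) \left(x{\left(s \right)} + 7\right) = \left(-4\right) \left(-17\right) \left(\left(-9\right) \left(-6\right) + 7\right) = 68 \left(54 + 7\right) = 68 \cdot 61 = 4148$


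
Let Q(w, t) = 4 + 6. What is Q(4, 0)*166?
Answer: 1660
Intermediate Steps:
Q(w, t) = 10
Q(4, 0)*166 = 10*166 = 1660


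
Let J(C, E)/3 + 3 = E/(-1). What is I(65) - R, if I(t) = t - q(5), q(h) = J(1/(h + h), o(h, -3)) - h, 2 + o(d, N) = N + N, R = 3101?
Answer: -3046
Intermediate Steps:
o(d, N) = -2 + 2*N (o(d, N) = -2 + (N + N) = -2 + 2*N)
J(C, E) = -9 - 3*E (J(C, E) = -9 + 3*(E/(-1)) = -9 + 3*(E*(-1)) = -9 + 3*(-E) = -9 - 3*E)
q(h) = 15 - h (q(h) = (-9 - 3*(-2 + 2*(-3))) - h = (-9 - 3*(-2 - 6)) - h = (-9 - 3*(-8)) - h = (-9 + 24) - h = 15 - h)
I(t) = -10 + t (I(t) = t - (15 - 1*5) = t - (15 - 5) = t - 1*10 = t - 10 = -10 + t)
I(65) - R = (-10 + 65) - 1*3101 = 55 - 3101 = -3046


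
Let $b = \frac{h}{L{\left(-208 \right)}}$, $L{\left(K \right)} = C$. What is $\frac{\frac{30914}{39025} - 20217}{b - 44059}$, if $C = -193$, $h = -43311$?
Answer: $\frac{152264939623}{330154465900} \approx 0.46119$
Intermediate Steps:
$L{\left(K \right)} = -193$
$b = \frac{43311}{193}$ ($b = - \frac{43311}{-193} = \left(-43311\right) \left(- \frac{1}{193}\right) = \frac{43311}{193} \approx 224.41$)
$\frac{\frac{30914}{39025} - 20217}{b - 44059} = \frac{\frac{30914}{39025} - 20217}{\frac{43311}{193} - 44059} = \frac{30914 \cdot \frac{1}{39025} - 20217}{- \frac{8460076}{193}} = \left(\frac{30914}{39025} - 20217\right) \left(- \frac{193}{8460076}\right) = \left(- \frac{788937511}{39025}\right) \left(- \frac{193}{8460076}\right) = \frac{152264939623}{330154465900}$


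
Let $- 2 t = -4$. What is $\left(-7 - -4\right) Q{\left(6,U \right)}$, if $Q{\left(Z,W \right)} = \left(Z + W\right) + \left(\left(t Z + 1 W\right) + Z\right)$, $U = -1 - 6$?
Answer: $-30$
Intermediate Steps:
$t = 2$ ($t = \left(- \frac{1}{2}\right) \left(-4\right) = 2$)
$U = -7$ ($U = -1 - 6 = -7$)
$Q{\left(Z,W \right)} = 2 W + 4 Z$ ($Q{\left(Z,W \right)} = \left(Z + W\right) + \left(\left(2 Z + 1 W\right) + Z\right) = \left(W + Z\right) + \left(\left(2 Z + W\right) + Z\right) = \left(W + Z\right) + \left(\left(W + 2 Z\right) + Z\right) = \left(W + Z\right) + \left(W + 3 Z\right) = 2 W + 4 Z$)
$\left(-7 - -4\right) Q{\left(6,U \right)} = \left(-7 - -4\right) \left(2 \left(-7\right) + 4 \cdot 6\right) = \left(-7 + 4\right) \left(-14 + 24\right) = \left(-3\right) 10 = -30$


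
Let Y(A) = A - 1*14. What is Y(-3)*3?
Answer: -51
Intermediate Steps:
Y(A) = -14 + A (Y(A) = A - 14 = -14 + A)
Y(-3)*3 = (-14 - 3)*3 = -17*3 = -51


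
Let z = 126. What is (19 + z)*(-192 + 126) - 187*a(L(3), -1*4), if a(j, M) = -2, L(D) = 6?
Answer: -9196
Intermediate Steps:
(19 + z)*(-192 + 126) - 187*a(L(3), -1*4) = (19 + 126)*(-192 + 126) - 187*(-2) = 145*(-66) + 374 = -9570 + 374 = -9196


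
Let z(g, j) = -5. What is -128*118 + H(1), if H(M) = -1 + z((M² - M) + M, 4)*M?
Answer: -15110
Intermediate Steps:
H(M) = -1 - 5*M
-128*118 + H(1) = -128*118 + (-1 - 5*1) = -15104 + (-1 - 5) = -15104 - 6 = -15110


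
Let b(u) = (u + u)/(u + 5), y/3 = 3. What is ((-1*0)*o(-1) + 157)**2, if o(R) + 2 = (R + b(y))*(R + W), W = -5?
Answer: 24649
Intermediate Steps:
y = 9 (y = 3*3 = 9)
b(u) = 2*u/(5 + u) (b(u) = (2*u)/(5 + u) = 2*u/(5 + u))
o(R) = -2 + (-5 + R)*(9/7 + R) (o(R) = -2 + (R + 2*9/(5 + 9))*(R - 5) = -2 + (R + 2*9/14)*(-5 + R) = -2 + (R + 2*9*(1/14))*(-5 + R) = -2 + (R + 9/7)*(-5 + R) = -2 + (9/7 + R)*(-5 + R) = -2 + (-5 + R)*(9/7 + R))
((-1*0)*o(-1) + 157)**2 = ((-1*0)*(-59/7 + (-1)**2 - 26/7*(-1)) + 157)**2 = (0*(-59/7 + 1 + 26/7) + 157)**2 = (0*(-26/7) + 157)**2 = (0 + 157)**2 = 157**2 = 24649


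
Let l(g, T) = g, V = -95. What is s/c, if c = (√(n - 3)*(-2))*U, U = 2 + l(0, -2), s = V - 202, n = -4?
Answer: -297*I*√7/28 ≈ -28.064*I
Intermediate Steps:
s = -297 (s = -95 - 202 = -297)
U = 2 (U = 2 + 0 = 2)
c = -4*I*√7 (c = (√(-4 - 3)*(-2))*2 = (√(-7)*(-2))*2 = ((I*√7)*(-2))*2 = -2*I*√7*2 = -4*I*√7 ≈ -10.583*I)
s/c = -297*I*√7/28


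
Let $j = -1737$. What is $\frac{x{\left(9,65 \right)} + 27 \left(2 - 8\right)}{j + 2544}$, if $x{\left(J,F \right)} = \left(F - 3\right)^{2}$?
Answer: $\frac{3682}{807} \approx 4.5626$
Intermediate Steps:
$x{\left(J,F \right)} = \left(-3 + F\right)^{2}$
$\frac{x{\left(9,65 \right)} + 27 \left(2 - 8\right)}{j + 2544} = \frac{\left(-3 + 65\right)^{2} + 27 \left(2 - 8\right)}{-1737 + 2544} = \frac{62^{2} + 27 \left(-6\right)}{807} = \left(3844 - 162\right) \frac{1}{807} = 3682 \cdot \frac{1}{807} = \frac{3682}{807}$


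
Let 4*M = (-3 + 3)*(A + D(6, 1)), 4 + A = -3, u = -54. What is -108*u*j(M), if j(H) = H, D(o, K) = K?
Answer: 0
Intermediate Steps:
A = -7 (A = -4 - 3 = -7)
M = 0 (M = ((-3 + 3)*(-7 + 1))/4 = (0*(-6))/4 = (¼)*0 = 0)
-108*u*j(M) = -(-5832)*0 = -108*0 = 0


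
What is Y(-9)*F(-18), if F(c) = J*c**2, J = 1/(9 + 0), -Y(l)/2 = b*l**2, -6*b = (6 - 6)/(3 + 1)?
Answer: 0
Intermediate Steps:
b = 0 (b = -(6 - 6)/(6*(3 + 1)) = -0/4 = -1/6*0 = 0)
Y(l) = 0 (Y(l) = -0*l**2 = -2*0 = 0)
J = 1/9 ≈ 0.11111
F(c) = c**2/9
Y(-9)*F(-18) = 0*((1/9)*(-18)**2) = 0*((1/9)*324) = 0*36 = 0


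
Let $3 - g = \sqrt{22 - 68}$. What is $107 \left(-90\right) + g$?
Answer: $-9627 - i \sqrt{46} \approx -9627.0 - 6.7823 i$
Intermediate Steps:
$g = 3 - i \sqrt{46}$ ($g = 3 - \sqrt{22 - 68} = 3 - \sqrt{-46} = 3 - i \sqrt{46} \approx 3.0 - 6.7823 i$)
$107 \left(-90\right) + g = 107 \left(-90\right) + \left(3 - i \sqrt{46}\right) = -9630 + \left(3 - i \sqrt{46}\right) = -9627 - i \sqrt{46}$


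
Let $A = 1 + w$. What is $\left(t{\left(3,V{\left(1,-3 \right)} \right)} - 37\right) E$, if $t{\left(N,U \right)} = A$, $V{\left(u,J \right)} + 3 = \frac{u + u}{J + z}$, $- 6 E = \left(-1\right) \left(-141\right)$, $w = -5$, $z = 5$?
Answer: $\frac{1927}{2} \approx 963.5$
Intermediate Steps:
$E = - \frac{47}{2}$ ($E = - \frac{\left(-1\right) \left(-141\right)}{6} = \left(- \frac{1}{6}\right) 141 = - \frac{47}{2} \approx -23.5$)
$A = -4$ ($A = 1 - 5 = -4$)
$V{\left(u,J \right)} = -3 + \frac{2 u}{5 + J}$ ($V{\left(u,J \right)} = -3 + \frac{u + u}{J + 5} = -3 + \frac{2 u}{5 + J}$)
$t{\left(N,U \right)} = -4$
$\left(t{\left(3,V{\left(1,-3 \right)} \right)} - 37\right) E = \left(-4 - 37\right) \left(- \frac{47}{2}\right) = \left(-41\right) \left(- \frac{47}{2}\right) = \frac{1927}{2}$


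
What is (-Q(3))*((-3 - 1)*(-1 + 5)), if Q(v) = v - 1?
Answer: 32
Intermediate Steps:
Q(v) = -1 + v
(-Q(3))*((-3 - 1)*(-1 + 5)) = (-(-1 + 3))*((-3 - 1)*(-1 + 5)) = (-1*2)*(-4*4) = -2*(-16) = 32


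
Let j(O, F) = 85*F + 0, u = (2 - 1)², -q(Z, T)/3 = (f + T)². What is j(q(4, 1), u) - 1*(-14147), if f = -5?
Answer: 14232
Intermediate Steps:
q(Z, T) = -3*(-5 + T)²
u = 1 (u = 1² = 1)
j(O, F) = 85*F
j(q(4, 1), u) - 1*(-14147) = 85*1 - 1*(-14147) = 85 + 14147 = 14232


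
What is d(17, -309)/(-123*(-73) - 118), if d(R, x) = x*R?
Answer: -5253/8861 ≈ -0.59282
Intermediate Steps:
d(R, x) = R*x
d(17, -309)/(-123*(-73) - 118) = (17*(-309))/(-123*(-73) - 118) = -5253/(8979 - 118) = -5253/8861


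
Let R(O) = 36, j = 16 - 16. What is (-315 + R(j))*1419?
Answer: -395901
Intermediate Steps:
j = 0
(-315 + R(j))*1419 = (-315 + 36)*1419 = -279*1419 = -395901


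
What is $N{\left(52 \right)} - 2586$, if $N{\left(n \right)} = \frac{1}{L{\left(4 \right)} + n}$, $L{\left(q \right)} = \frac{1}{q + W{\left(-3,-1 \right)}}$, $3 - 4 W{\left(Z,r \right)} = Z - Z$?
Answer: $- \frac{2565293}{992} \approx -2586.0$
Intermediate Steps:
$W{\left(Z,r \right)} = \frac{3}{4}$ ($W{\left(Z,r \right)} = \frac{3}{4} - \frac{Z - Z}{4} = \frac{3}{4} - 0 = \frac{3}{4} + 0 = \frac{3}{4}$)
$L{\left(q \right)} = \frac{1}{\frac{3}{4} + q}$ ($L{\left(q \right)} = \frac{1}{q + \frac{3}{4}} = \frac{1}{\frac{3}{4} + q}$)
$N{\left(n \right)} = \frac{1}{\frac{4}{19} + n}$ ($N{\left(n \right)} = \frac{1}{\frac{4}{3 + 4 \cdot 4} + n} = \frac{1}{\frac{4}{3 + 16} + n} = \frac{1}{\frac{4}{19} + n}$)
$N{\left(52 \right)} - 2586 = \frac{19}{4 + 19 \cdot 52} - 2586 = \frac{19}{4 + 988} - 2586 = \frac{19}{992} - 2586 = - \frac{2565293}{992}$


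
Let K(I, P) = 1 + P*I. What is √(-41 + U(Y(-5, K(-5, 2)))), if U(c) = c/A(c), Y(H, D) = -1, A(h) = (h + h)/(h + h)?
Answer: I*√42 ≈ 6.4807*I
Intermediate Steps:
K(I, P) = 1 + I*P
A(h) = 1 (A(h) = (2*h)/((2*h)) = (2*h)*(1/(2*h)) = 1)
U(c) = c (U(c) = c/1 = c*1 = c)
√(-41 + U(Y(-5, K(-5, 2)))) = √(-41 - 1) = √(-42) = I*√42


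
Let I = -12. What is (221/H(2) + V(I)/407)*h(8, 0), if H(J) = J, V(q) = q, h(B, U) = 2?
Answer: 89923/407 ≈ 220.94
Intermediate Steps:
(221/H(2) + V(I)/407)*h(8, 0) = (221/2 - 12/407)*2 = (89923/814)*2 = 89923/407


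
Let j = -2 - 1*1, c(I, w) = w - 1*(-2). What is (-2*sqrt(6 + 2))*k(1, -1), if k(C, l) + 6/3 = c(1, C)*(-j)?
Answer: -28*sqrt(2) ≈ -39.598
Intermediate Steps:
c(I, w) = 2 + w (c(I, w) = w + 2 = 2 + w)
j = -3 (j = -2 - 1 = -3)
k(C, l) = 4 + 3*C (k(C, l) = -2 + (2 + C)*(-1*(-3)) = -2 + (2 + C)*3 = -2 + (6 + 3*C) = 4 + 3*C)
(-2*sqrt(6 + 2))*k(1, -1) = (-2*sqrt(6 + 2))*(4 + 3*1) = (-4*sqrt(2))*(4 + 3) = -4*sqrt(2)*7 = -28*sqrt(2)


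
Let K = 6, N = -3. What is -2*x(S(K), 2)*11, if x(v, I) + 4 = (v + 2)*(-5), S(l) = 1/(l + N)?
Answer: 1034/3 ≈ 344.67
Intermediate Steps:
S(l) = 1/(-3 + l) (S(l) = 1/(l - 3) = 1/(-3 + l))
x(v, I) = -14 - 5*v (x(v, I) = -4 + (v + 2)*(-5) = -4 + (2 + v)*(-5) = -4 + (-10 - 5*v) = -14 - 5*v)
-2*x(S(K), 2)*11 = -2*(-14 - 5/(-3 + 6))*11 = -2*(-14 - 5/3)*11 = -2*(-47/3)*11 = (94/3)*11 = 1034/3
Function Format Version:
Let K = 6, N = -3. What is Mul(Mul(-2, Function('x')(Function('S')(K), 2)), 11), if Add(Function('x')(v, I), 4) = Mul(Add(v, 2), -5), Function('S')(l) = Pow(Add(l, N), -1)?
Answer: Rational(1034, 3) ≈ 344.67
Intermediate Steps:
Function('S')(l) = Pow(Add(-3, l), -1) (Function('S')(l) = Pow(Add(l, -3), -1) = Pow(Add(-3, l), -1))
Function('x')(v, I) = Add(-14, Mul(-5, v)) (Function('x')(v, I) = Add(-4, Mul(Add(v, 2), -5)) = Add(-4, Mul(Add(2, v), -5)) = Add(-4, Add(-10, Mul(-5, v))) = Add(-14, Mul(-5, v)))
Mul(Mul(-2, Function('x')(Function('S')(K), 2)), 11) = Mul(Mul(-2, Add(-14, Mul(-5, Pow(Add(-3, 6), -1)))), 11) = Mul(Mul(-2, Add(-14, Mul(-5, Pow(3, -1)))), 11) = Mul(Mul(-2, Add(-14, Mul(-5, Rational(1, 3)))), 11) = Mul(Mul(-2, Add(-14, Rational(-5, 3))), 11) = Mul(Mul(-2, Rational(-47, 3)), 11) = Mul(Rational(94, 3), 11) = Rational(1034, 3)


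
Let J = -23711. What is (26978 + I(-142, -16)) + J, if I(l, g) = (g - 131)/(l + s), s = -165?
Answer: 1003116/307 ≈ 3267.5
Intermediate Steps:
I(l, g) = (-131 + g)/(-165 + l) (I(l, g) = (g - 131)/(l - 165) = (-131 + g)/(-165 + l))
(26978 + I(-142, -16)) + J = (26978 + (-131 - 16)/(-165 - 142)) - 23711 = (26978 - 147/(-307)) - 23711 = (26978 - 1/307*(-147)) - 23711 = (26978 + 147/307) - 23711 = 8282393/307 - 23711 = 1003116/307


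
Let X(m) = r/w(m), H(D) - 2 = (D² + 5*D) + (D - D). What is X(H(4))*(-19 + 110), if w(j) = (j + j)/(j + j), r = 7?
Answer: 637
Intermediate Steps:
H(D) = 2 + D² + 5*D (H(D) = 2 + ((D² + 5*D) + (D - D)) = 2 + ((D² + 5*D) + 0) = 2 + (D² + 5*D) = 2 + D² + 5*D)
w(j) = 1 (w(j) = (2*j)/((2*j)) = (2*j)*(1/(2*j)) = 1)
X(m) = 7 (X(m) = 7/1 = 7*1 = 7)
X(H(4))*(-19 + 110) = 7*(-19 + 110) = 7*91 = 637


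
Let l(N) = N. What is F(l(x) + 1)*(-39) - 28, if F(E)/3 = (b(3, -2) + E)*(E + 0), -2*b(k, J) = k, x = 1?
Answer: -145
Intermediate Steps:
b(k, J) = -k/2
F(E) = 3*E*(-3/2 + E) (F(E) = 3*((-½*3 + E)*(E + 0)) = 3*((-3/2 + E)*E) = 3*(E*(-3/2 + E)) = 3*E*(-3/2 + E))
F(l(x) + 1)*(-39) - 28 = (3*(1 + 1)*(-3 + 2*(1 + 1))/2)*(-39) - 28 = ((3/2)*2*(-3 + 2*2))*(-39) - 28 = ((3/2)*2*(-3 + 4))*(-39) - 28 = ((3/2)*2*1)*(-39) - 28 = 3*(-39) - 28 = -117 - 28 = -145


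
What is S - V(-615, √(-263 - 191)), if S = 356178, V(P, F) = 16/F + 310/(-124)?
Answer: 712361/2 + 8*I*√454/227 ≈ 3.5618e+5 + 0.75092*I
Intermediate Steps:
V(P, F) = -5/2 + 16/F (V(P, F) = 16/F + 310*(-1/124) = 16/F - 5/2 = -5/2 + 16/F)
S - V(-615, √(-263 - 191)) = 356178 - (-5/2 + 16/(√(-263 - 191))) = 356178 - (-5/2 + 16/(√(-454))) = 356178 - (-5/2 + 16/((I*√454))) = 356178 - (-5/2 + 16*(-I*√454/454)) = 356178 - (-5/2 - 8*I*√454/227) = 356178 + (5/2 + 8*I*√454/227) = 712361/2 + 8*I*√454/227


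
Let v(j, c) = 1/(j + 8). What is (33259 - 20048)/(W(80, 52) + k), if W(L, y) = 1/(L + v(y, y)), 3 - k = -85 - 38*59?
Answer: 63426011/11186390 ≈ 5.6699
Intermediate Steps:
k = 2330 (k = 3 - (-85 - 38*59) = 3 - (-85 - 2242) = 3 - 1*(-2327) = 3 + 2327 = 2330)
v(j, c) = 1/(8 + j)
W(L, y) = 1/(L + 1/(8 + y))
(33259 - 20048)/(W(80, 52) + k) = (33259 - 20048)/((8 + 52)/(1 + 80*(8 + 52)) + 2330) = 13211/(60/(1 + 80*60) + 2330) = 13211/(60/(1 + 4800) + 2330) = 13211/(60/4801 + 2330) = 13211/(11186390/4801) = 13211*(4801/11186390) = 63426011/11186390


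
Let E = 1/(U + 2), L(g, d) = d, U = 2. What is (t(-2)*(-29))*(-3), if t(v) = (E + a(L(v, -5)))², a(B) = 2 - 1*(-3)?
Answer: 38367/16 ≈ 2397.9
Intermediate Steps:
a(B) = 5 (a(B) = 2 + 3 = 5)
E = ¼ (E = 1/(2 + 2) = 1/4 = ¼ ≈ 0.25000)
t(v) = 441/16 (t(v) = (¼ + 5)² = (21/4)² = 441/16)
(t(-2)*(-29))*(-3) = ((441/16)*(-29))*(-3) = -12789/16*(-3) = 38367/16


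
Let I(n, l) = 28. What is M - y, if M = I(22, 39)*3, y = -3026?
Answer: 3110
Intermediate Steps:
M = 84 (M = 28*3 = 84)
M - y = 84 - 1*(-3026) = 84 + 3026 = 3110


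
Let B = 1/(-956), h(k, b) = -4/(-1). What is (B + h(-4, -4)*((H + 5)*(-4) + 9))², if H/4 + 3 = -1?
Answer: 41075534241/913936 ≈ 44944.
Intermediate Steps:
h(k, b) = 4 (h(k, b) = -4*(-1) = 4)
H = -16 (H = -12 + 4*(-1) = -12 - 4 = -16)
B = -1/956 ≈ -0.0010460
(B + h(-4, -4)*((H + 5)*(-4) + 9))² = (-1/956 + 4*((-16 + 5)*(-4) + 9))² = (-1/956 + 4*(-11*(-4) + 9))² = (-1/956 + 4*(44 + 9))² = (-1/956 + 4*53)² = (-1/956 + 212)² = (202671/956)² = 41075534241/913936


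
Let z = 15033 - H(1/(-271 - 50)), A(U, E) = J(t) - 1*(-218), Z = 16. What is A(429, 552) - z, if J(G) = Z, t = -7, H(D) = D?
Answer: -4750480/321 ≈ -14799.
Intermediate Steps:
J(G) = 16
A(U, E) = 234 (A(U, E) = 16 - 1*(-218) = 16 + 218 = 234)
z = 4825594/321 (z = 15033 - 1/(-271 - 50) = 15033 - 1/(-321) = 15033 - 1*(-1/321) = 15033 + 1/321 = 4825594/321 ≈ 15033.)
A(429, 552) - z = 234 - 1*4825594/321 = 234 - 4825594/321 = -4750480/321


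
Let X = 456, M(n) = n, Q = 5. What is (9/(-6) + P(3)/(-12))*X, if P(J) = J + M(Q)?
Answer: -988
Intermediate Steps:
P(J) = 5 + J (P(J) = J + 5 = 5 + J)
(9/(-6) + P(3)/(-12))*X = (9/(-6) + (5 + 3)/(-12))*456 = (9*(-⅙) + 8*(-1/12))*456 = (-3/2 - ⅔)*456 = -13/6*456 = -988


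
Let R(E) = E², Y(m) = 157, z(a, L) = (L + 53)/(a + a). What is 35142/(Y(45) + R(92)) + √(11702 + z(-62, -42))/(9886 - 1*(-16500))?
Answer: 35142/8621 + 7*√918003/1635932 ≈ 4.0804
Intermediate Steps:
z(a, L) = (53 + L)/(2*a) (z(a, L) = (53 + L)/((2*a)) = (53 + L)*(1/(2*a)) = (53 + L)/(2*a))
35142/(Y(45) + R(92)) + √(11702 + z(-62, -42))/(9886 - 1*(-16500)) = 35142/(157 + 92²) + √(11702 + (½)*(53 - 42)/(-62))/(9886 - 1*(-16500)) = 35142/(157 + 8464) + √(11702 + (½)*(-1/62)*11)/(9886 + 16500) = 35142/8621 + √(11702 - 11/124)/26386 = 35142*(1/8621) + √(1451037/124)*(1/26386) = 35142/8621 + (7*√918003/62)*(1/26386) = 35142/8621 + 7*√918003/1635932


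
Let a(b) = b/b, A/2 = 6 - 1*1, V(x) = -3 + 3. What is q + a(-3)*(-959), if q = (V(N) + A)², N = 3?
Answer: -859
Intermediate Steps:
V(x) = 0
A = 10 (A = 2*(6 - 1*1) = 2*(6 - 1) = 2*5 = 10)
a(b) = 1
q = 100 (q = (0 + 10)² = 10² = 100)
q + a(-3)*(-959) = 100 + 1*(-959) = 100 - 959 = -859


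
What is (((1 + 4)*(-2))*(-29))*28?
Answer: 8120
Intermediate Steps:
(((1 + 4)*(-2))*(-29))*28 = ((5*(-2))*(-29))*28 = -10*(-29)*28 = 290*28 = 8120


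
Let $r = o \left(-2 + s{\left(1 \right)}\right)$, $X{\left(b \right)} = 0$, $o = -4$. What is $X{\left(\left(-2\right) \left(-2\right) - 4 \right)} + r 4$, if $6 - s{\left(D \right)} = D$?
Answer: $-48$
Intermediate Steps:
$s{\left(D \right)} = 6 - D$
$r = -12$ ($r = - 4 \left(-2 + \left(6 - 1\right)\right) = - 4 \left(-2 + 5\right) = \left(-4\right) 3 = -12$)
$X{\left(\left(-2\right) \left(-2\right) - 4 \right)} + r 4 = 0 - 48 = -48$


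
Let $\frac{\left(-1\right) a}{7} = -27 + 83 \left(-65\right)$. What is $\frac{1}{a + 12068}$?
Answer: $\frac{1}{50022} \approx 1.9991 \cdot 10^{-5}$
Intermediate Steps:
$a = 37954$ ($a = - 7 \left(-27 + 83 \left(-65\right)\right) = - 7 \left(-27 - 5395\right) = \left(-7\right) \left(-5422\right) = 37954$)
$\frac{1}{a + 12068} = \frac{1}{37954 + 12068} = \frac{1}{50022}$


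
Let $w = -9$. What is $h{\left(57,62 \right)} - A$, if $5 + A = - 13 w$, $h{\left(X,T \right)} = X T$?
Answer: $3422$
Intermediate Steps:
$h{\left(X,T \right)} = T X$
$A = 112$ ($A = -5 - -117 = -5 + 117 = 112$)
$h{\left(57,62 \right)} - A = 62 \cdot 57 - 112 = 3534 - 112 = 3422$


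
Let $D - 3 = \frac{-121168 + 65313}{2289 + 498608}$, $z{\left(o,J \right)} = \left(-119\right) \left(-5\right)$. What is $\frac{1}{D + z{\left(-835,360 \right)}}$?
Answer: $\frac{500897}{299480551} \approx 0.0016726$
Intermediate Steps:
$z{\left(o,J \right)} = 595$
$D = \frac{1446836}{500897}$ ($D = 3 + \frac{-121168 + 65313}{2289 + 498608} = 3 - \frac{55855}{500897} = \frac{1446836}{500897} \approx 2.8885$)
$\frac{1}{D + z{\left(-835,360 \right)}} = \frac{1}{\frac{1446836}{500897} + 595} = \frac{1}{\frac{299480551}{500897}} = \frac{500897}{299480551}$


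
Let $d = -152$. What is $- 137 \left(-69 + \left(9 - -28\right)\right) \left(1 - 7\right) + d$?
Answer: $-26456$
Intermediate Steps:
$- 137 \left(-69 + \left(9 - -28\right)\right) \left(1 - 7\right) + d = - 137 \left(-69 + \left(9 - -28\right)\right) \left(1 - 7\right) - 152 = - 137 \left(-69 + \left(9 + 28\right)\right) \left(-6\right) - 152 = - 137 \left(-69 + 37\right) \left(-6\right) - 152 = - 137 \left(\left(-32\right) \left(-6\right)\right) - 152 = \left(-137\right) 192 - 152 = -26304 - 152 = -26456$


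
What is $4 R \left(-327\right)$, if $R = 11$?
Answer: $-14388$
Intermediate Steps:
$4 R \left(-327\right) = 4 \cdot 11 \left(-327\right) = 44 \left(-327\right) = -14388$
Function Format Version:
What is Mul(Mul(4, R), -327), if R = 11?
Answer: -14388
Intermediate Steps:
Mul(Mul(4, R), -327) = Mul(Mul(4, 11), -327) = Mul(44, -327) = -14388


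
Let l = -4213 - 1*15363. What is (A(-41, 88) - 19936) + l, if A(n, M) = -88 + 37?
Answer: -39563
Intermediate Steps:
A(n, M) = -51
l = -19576 (l = -4213 - 15363 = -19576)
(A(-41, 88) - 19936) + l = (-51 - 19936) - 19576 = -19987 - 19576 = -39563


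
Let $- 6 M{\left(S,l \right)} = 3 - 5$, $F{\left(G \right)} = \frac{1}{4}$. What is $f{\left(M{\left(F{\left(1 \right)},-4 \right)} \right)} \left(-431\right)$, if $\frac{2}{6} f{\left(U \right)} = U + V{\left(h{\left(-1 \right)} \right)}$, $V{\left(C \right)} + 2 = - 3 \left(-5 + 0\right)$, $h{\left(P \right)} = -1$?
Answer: $-17240$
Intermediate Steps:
$F{\left(G \right)} = \frac{1}{4}$
$V{\left(C \right)} = 13$ ($V{\left(C \right)} = -2 - 3 \left(-5 + 0\right) = -2 - -15 = -2 + 15 = 13$)
$M{\left(S,l \right)} = \frac{1}{3}$ ($M{\left(S,l \right)} = - \frac{3 - 5}{6} = \left(- \frac{1}{6}\right) \left(-2\right) = \frac{1}{3}$)
$f{\left(U \right)} = 39 + 3 U$ ($f{\left(U \right)} = 3 \left(U + 13\right) = 3 \left(13 + U\right) = 39 + 3 U$)
$f{\left(M{\left(F{\left(1 \right)},-4 \right)} \right)} \left(-431\right) = \left(39 + 3 \cdot \frac{1}{3}\right) \left(-431\right) = \left(39 + 1\right) \left(-431\right) = 40 \left(-431\right) = -17240$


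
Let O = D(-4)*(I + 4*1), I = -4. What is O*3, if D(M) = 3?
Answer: 0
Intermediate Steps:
O = 0 (O = 3*(-4 + 4*1) = 3*(-4 + 4) = 3*0 = 0)
O*3 = 0*3 = 0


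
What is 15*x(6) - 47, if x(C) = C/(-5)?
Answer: -65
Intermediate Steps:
x(C) = -C/5 (x(C) = C*(-⅕) = -C/5)
15*x(6) - 47 = 15*(-⅕*6) - 47 = 15*(-6/5) - 47 = -18 - 47 = -65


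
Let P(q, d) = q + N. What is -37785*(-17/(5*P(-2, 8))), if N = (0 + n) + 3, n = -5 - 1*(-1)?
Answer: -42823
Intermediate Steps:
n = -4 (n = -5 + 1 = -4)
N = -1 (N = (0 - 4) + 3 = -4 + 3 = -1)
P(q, d) = -1 + q (P(q, d) = q - 1 = -1 + q)
-37785*(-17/(5*P(-2, 8))) = -37785*(-17/(5*(-1 - 2))) = -37785/(-60*1/204*(-3)) = -37785/((-5/17*(-3))) = -37785/15/17 = -37785*17/15 = -42823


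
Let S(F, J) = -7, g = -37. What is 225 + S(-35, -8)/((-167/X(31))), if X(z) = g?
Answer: 37316/167 ≈ 223.45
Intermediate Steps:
X(z) = -37
225 + S(-35, -8)/((-167/X(31))) = 225 - 7/((-167/(-37))) = 225 - 7/((-167*(-1/37))) = 225 - 7/167/37 = 225 - 7*37/167 = 225 - 259/167 = 37316/167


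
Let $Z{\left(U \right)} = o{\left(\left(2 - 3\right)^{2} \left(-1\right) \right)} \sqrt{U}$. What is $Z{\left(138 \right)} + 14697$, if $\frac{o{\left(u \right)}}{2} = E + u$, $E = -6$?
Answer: $14697 - 14 \sqrt{138} \approx 14533.0$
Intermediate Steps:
$o{\left(u \right)} = -12 + 2 u$ ($o{\left(u \right)} = 2 \left(-6 + u\right) = -12 + 2 u$)
$Z{\left(U \right)} = - 14 \sqrt{U}$ ($Z{\left(U \right)} = \left(-12 + 2 \left(2 - 3\right)^{2} \left(-1\right)\right) \sqrt{U} = \left(-12 + 2 \left(-1\right)^{2} \left(-1\right)\right) \sqrt{U} = \left(-12 + 2 \cdot 1 \left(-1\right)\right) \sqrt{U} = \left(-12 + 2 \left(-1\right)\right) \sqrt{U} = \left(-12 - 2\right) \sqrt{U} = - 14 \sqrt{U}$)
$Z{\left(138 \right)} + 14697 = - 14 \sqrt{138} + 14697 = 14697 - 14 \sqrt{138}$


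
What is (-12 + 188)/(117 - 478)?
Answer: -176/361 ≈ -0.48753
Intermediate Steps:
(-12 + 188)/(117 - 478) = 176/(-361) = 176*(-1/361) = -176/361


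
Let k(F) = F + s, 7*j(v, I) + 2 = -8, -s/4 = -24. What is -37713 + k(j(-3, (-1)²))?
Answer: -263329/7 ≈ -37618.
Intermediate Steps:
s = 96 (s = -4*(-24) = 96)
j(v, I) = -10/7 (j(v, I) = -2/7 + (⅐)*(-8) = -2/7 - 8/7 = -10/7)
k(F) = 96 + F (k(F) = F + 96 = 96 + F)
-37713 + k(j(-3, (-1)²)) = -37713 + (96 - 10/7) = -37713 + 662/7 = -263329/7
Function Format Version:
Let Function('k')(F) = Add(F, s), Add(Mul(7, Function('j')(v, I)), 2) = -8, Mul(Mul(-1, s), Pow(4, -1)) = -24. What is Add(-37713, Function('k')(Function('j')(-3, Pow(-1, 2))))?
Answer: Rational(-263329, 7) ≈ -37618.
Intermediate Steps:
s = 96 (s = Mul(-4, -24) = 96)
Function('j')(v, I) = Rational(-10, 7) (Function('j')(v, I) = Add(Rational(-2, 7), Mul(Rational(1, 7), -8)) = Add(Rational(-2, 7), Rational(-8, 7)) = Rational(-10, 7))
Function('k')(F) = Add(96, F) (Function('k')(F) = Add(F, 96) = Add(96, F))
Add(-37713, Function('k')(Function('j')(-3, Pow(-1, 2)))) = Add(-37713, Add(96, Rational(-10, 7))) = Add(-37713, Rational(662, 7)) = Rational(-263329, 7)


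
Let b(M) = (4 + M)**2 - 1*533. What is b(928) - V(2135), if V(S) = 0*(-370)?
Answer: 868091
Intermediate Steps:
V(S) = 0
b(M) = -533 + (4 + M)**2 (b(M) = (4 + M)**2 - 533 = -533 + (4 + M)**2)
b(928) - V(2135) = (-533 + (4 + 928)**2) - 1*0 = (-533 + 932**2) + 0 = (-533 + 868624) + 0 = 868091 + 0 = 868091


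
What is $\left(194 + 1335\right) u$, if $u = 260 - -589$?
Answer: $1298121$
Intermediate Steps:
$u = 849$ ($u = 260 + 589 = 849$)
$\left(194 + 1335\right) u = \left(194 + 1335\right) 849 = 1529 \cdot 849 = 1298121$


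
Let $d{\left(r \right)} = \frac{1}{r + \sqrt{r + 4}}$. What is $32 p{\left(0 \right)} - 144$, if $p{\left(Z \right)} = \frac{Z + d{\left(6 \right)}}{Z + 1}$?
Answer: $- \frac{1776}{13} - \frac{16 \sqrt{10}}{13} \approx -140.51$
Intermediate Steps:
$d{\left(r \right)} = \frac{1}{r + \sqrt{4 + r}}$
$p{\left(Z \right)} = \frac{Z + \frac{1}{6 + \sqrt{10}}}{1 + Z}$ ($p{\left(Z \right)} = \frac{Z + \frac{1}{6 + \sqrt{4 + 6}}}{Z + 1} = \frac{Z + \frac{1}{6 + \sqrt{10}}}{1 + Z}$)
$32 p{\left(0 \right)} - 144 = 32 \frac{1 + 0 \left(6 + \sqrt{10}\right)}{\left(1 + 0\right) \left(6 + \sqrt{10}\right)} - 144 = 32 \frac{1 + 0}{1 \left(6 + \sqrt{10}\right)} - 144 = 32 \cdot 1 \frac{1}{6 + \sqrt{10}} \cdot 1 - 144 = \frac{32}{6 + \sqrt{10}} - 144 = -144 + \frac{32}{6 + \sqrt{10}}$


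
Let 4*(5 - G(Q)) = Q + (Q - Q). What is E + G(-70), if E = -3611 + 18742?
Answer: 30307/2 ≈ 15154.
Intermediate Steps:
E = 15131
G(Q) = 5 - Q/4 (G(Q) = 5 - (Q + (Q - Q))/4 = 5 - (Q + 0)/4 = 5 - Q/4)
E + G(-70) = 15131 + (5 - ¼*(-70)) = 15131 + (5 + 35/2) = 15131 + 45/2 = 30307/2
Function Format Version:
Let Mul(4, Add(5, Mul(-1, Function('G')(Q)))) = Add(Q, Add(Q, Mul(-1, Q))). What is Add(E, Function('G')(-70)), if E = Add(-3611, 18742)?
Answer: Rational(30307, 2) ≈ 15154.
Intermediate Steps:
E = 15131
Function('G')(Q) = Add(5, Mul(Rational(-1, 4), Q)) (Function('G')(Q) = Add(5, Mul(Rational(-1, 4), Add(Q, Add(Q, Mul(-1, Q))))) = Add(5, Mul(Rational(-1, 4), Add(Q, 0))) = Add(5, Mul(Rational(-1, 4), Q)))
Add(E, Function('G')(-70)) = Add(15131, Add(5, Mul(Rational(-1, 4), -70))) = Add(15131, Add(5, Rational(35, 2))) = Add(15131, Rational(45, 2)) = Rational(30307, 2)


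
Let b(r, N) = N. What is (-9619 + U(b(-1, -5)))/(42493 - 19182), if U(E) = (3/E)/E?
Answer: -240472/582775 ≈ -0.41263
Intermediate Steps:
U(E) = 3/E**2
(-9619 + U(b(-1, -5)))/(42493 - 19182) = (-9619 + 3/(-5)**2)/(42493 - 19182) = (-9619 + 3*(1/25))/23311 = (-9619 + 3/25)*(1/23311) = -240472/25*1/23311 = -240472/582775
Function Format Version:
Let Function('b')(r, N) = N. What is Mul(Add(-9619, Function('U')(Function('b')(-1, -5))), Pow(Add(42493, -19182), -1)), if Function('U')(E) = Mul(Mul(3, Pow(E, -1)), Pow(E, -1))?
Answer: Rational(-240472, 582775) ≈ -0.41263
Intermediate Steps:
Function('U')(E) = Mul(3, Pow(E, -2))
Mul(Add(-9619, Function('U')(Function('b')(-1, -5))), Pow(Add(42493, -19182), -1)) = Mul(Add(-9619, Mul(3, Pow(-5, -2))), Pow(Add(42493, -19182), -1)) = Mul(Add(-9619, Mul(3, Rational(1, 25))), Pow(23311, -1)) = Mul(Add(-9619, Rational(3, 25)), Rational(1, 23311)) = Mul(Rational(-240472, 25), Rational(1, 23311)) = Rational(-240472, 582775)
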